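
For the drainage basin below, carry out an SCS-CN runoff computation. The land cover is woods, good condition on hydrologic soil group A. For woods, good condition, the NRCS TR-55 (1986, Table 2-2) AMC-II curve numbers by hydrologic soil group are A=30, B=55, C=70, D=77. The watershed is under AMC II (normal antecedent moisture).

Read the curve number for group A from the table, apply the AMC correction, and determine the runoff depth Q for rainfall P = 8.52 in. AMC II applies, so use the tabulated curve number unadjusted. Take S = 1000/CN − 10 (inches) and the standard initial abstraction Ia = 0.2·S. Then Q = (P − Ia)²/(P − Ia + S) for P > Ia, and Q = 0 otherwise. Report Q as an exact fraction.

NRCS table: woods, good condition, soil group A → CN(II) = 30
CN(II) = 30; AMC II needs no correction.
Max retention: S = 1000/30 − 10 = 70/3 in (≈ 23.333 in)
Ia = 0.2S: 0.2·23.333 = 4.667 in (exactly 14/3)
P − Ia = 8.520 − 4.667 = 289/75 ≈ 3.853 in (> 0, runoff occurs)
Runoff Q = (P−Ia)²/(P−Ia+S) = (3.853)²/(3.853+23.333) = 83521/152925 ≈ 0.546 in

Q = 83521/152925 in ≈ 0.546 in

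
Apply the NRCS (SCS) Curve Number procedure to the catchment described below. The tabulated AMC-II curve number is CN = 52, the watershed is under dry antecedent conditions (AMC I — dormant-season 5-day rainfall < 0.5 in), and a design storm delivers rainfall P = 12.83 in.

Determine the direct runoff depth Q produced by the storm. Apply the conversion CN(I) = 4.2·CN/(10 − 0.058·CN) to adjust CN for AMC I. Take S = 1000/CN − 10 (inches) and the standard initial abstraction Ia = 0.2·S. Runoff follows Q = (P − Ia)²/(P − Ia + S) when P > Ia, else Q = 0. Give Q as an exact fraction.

Q = 5891023009/2518452300 in ≈ 2.339 in

Adjust CN=52 to AMC I: 4.2·52/(10 − 0.058·52) → (1092/5) ÷ (873/125) = 9100/291 ≈ 31.271
Max retention: S = 1000/(9100/291) − 10 = 2000/91 in (≈ 21.978 in)
Ia = 0.2·(2000/91) = 400/91 in ≈ 4.396 in
Since P=12.830 > Ia=4.396: effective rainfall P−Ia = 76753/9100 in
Q = (76753/9100)²/((76753/9100) + 2000/91) = (5891023009/82810000)/(276753/9100) = 5891023009/2518452300 in ≈ 2.339 in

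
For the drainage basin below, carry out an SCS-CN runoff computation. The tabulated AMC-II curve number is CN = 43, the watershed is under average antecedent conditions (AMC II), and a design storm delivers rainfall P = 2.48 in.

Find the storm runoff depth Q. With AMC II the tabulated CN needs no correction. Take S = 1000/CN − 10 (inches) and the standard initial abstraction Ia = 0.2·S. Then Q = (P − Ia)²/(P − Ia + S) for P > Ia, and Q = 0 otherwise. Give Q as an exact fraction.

Q = 0 in ≈ 0.000 in

CN(II) = 43; AMC II needs no correction.
Retention S: 1000/CN − 10 with CN=43.000 → S = 570/43 ≈ 13.256 in
Ia = 0.2S: 0.2·13.256 = 2.651 in (exactly 114/43)
P = 2.480 ≤ Ia = 2.651 in: entire storm abstracted, Q = 0.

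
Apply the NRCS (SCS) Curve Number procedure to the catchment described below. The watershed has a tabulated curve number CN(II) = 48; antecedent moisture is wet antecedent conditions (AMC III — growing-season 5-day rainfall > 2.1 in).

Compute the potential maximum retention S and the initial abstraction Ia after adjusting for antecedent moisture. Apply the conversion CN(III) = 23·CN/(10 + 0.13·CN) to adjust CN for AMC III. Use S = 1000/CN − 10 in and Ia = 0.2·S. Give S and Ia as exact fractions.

S = 325/69 in ≈ 4.710 in; Ia = 65/69 in ≈ 0.942 in

Adjust CN=48 to AMC III: 23·48/(10 + 0.13·48) → 1104 ÷ (406/25) = 13800/203 ≈ 67.980
S = 1000/(13800/203) − 10 = 325/69 in ≈ 4.710 in
Initial abstraction Ia = S/5 = (325/69)/5 = 65/69 ≈ 0.942 in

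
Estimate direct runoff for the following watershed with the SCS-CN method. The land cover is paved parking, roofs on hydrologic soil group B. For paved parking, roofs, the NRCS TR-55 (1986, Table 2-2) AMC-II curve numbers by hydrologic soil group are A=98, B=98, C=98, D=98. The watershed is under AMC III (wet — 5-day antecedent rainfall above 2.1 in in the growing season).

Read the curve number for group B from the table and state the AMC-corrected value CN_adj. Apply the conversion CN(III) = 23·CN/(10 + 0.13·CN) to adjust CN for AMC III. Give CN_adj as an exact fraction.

CN_adj = 112700/1137 ≈ 99.120

NRCS table: paved parking, roofs, soil group B → CN(II) = 98
CN(III) from CN(II)=98: (23·98)/(10 + 0.13·98) = 112700/1137 ≈ 99.120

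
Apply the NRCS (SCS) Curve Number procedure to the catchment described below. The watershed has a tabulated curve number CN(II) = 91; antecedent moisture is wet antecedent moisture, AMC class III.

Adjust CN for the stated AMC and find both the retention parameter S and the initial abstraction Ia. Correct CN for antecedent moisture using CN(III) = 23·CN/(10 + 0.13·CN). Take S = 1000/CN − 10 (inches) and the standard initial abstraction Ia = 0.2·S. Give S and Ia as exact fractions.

S = 900/2093 in ≈ 0.430 in; Ia = 180/2093 in ≈ 0.086 in

Wet (AMC III): CN(III) = 23·91/(10 + 0.13·91) = 2093/(2183/100) = 209300/2183 ≈ 95.877
S = 1000/(209300/2183) − 10 = 900/2093 in ≈ 0.430 in
Ia = 0.2·(900/2093) = 180/2093 in ≈ 0.086 in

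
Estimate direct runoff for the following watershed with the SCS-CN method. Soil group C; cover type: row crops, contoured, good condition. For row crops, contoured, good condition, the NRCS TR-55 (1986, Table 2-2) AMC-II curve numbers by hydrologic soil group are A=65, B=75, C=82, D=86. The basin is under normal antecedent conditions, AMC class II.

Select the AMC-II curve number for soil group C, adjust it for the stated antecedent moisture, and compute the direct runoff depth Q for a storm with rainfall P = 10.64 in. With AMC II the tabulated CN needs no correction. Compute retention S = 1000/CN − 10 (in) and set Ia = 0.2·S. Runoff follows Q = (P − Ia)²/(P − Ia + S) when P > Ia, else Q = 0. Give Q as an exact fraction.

Q = 54663968/6511825 in ≈ 8.395 in

NRCS table: row crops, contoured, good condition, soil group C → CN(II) = 82
CN(II) = 82; AMC II needs no correction.
Retention S: 1000/CN − 10 with CN=82.000 → S = 90/41 ≈ 2.195 in
Ia = 0.2·(90/41) = 18/41 in ≈ 0.439 in
Since P=10.640 > Ia=0.439: effective rainfall P−Ia = 10456/1025 in
Q = (10456/1025)²/((10456/1025) + 90/41) = (109327936/1050625)/(12706/1025) = 54663968/6511825 in ≈ 8.395 in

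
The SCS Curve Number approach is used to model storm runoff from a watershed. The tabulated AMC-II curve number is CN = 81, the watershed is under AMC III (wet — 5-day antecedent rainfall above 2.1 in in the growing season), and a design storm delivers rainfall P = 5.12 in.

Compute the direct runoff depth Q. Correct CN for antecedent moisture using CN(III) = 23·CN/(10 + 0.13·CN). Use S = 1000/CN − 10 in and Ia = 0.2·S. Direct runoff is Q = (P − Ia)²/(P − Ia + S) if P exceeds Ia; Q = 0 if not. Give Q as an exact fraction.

Q = 3276532081/804769425 in ≈ 4.071 in

Adjust CN=81 to AMC III: 23·81/(10 + 0.13·81) → 1863 ÷ (2053/100) = 186300/2053 ≈ 90.745
S = 1000/(186300/2053) − 10 = 1900/1863 in ≈ 1.020 in
Ia = 0.2S: 0.2·1.020 = 0.204 in (exactly 380/1863)
P − Ia = 5.120 − 0.204 = 228964/46575 ≈ 4.916 in (> 0, runoff occurs)
Q = (228964/46575)²/((228964/46575) + 1900/1863) = (52424513296/2169230625)/(276464/46575) = 3276532081/804769425 in ≈ 4.071 in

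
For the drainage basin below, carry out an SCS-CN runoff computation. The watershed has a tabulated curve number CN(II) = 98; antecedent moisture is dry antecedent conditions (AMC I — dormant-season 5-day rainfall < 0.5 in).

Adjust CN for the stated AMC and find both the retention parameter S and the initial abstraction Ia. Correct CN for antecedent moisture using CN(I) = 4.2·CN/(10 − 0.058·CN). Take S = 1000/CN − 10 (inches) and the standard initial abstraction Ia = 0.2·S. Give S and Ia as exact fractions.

CN(I) from CN(II)=98: (4.2·98)/(10 − 0.058·98) = 102900/1079 ≈ 95.366
S = 1000/(102900/1079) − 10 = 500/1029 in ≈ 0.486 in
Initial abstraction Ia = S/5 = (500/1029)/5 = 100/1029 ≈ 0.097 in

S = 500/1029 in ≈ 0.486 in; Ia = 100/1029 in ≈ 0.097 in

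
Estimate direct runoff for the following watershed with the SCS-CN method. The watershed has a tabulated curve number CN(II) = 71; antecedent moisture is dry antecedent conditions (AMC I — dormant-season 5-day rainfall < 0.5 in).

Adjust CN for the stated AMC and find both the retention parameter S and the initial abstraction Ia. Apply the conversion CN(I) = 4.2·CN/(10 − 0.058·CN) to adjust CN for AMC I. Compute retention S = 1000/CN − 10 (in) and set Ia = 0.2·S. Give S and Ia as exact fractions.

S = 14500/1491 in ≈ 9.725 in; Ia = 2900/1491 in ≈ 1.945 in

Dry (AMC I): CN(I) = 4.2·71/(10 − 0.058·71) = (1491/5)/(2941/500) = 149100/2941 ≈ 50.697
Retention S: 1000/CN − 10 with CN=50.697 → S = 14500/1491 ≈ 9.725 in
Ia = 0.2S: 0.2·9.725 = 1.945 in (exactly 2900/1491)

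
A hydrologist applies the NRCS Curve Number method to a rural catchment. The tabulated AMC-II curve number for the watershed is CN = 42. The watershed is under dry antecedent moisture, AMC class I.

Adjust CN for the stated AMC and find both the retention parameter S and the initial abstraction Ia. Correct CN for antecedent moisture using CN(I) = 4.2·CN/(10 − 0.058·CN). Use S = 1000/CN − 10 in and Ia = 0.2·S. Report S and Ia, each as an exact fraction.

S = 14500/441 in ≈ 32.880 in; Ia = 2900/441 in ≈ 6.576 in

Dry (AMC I): CN(I) = 4.2·42/(10 − 0.058·42) = (882/5)/(1891/250) = 44100/1891 ≈ 23.321
S = 1000/(44100/1891) − 10 = 14500/441 in ≈ 32.880 in
Initial abstraction Ia = S/5 = (14500/441)/5 = 2900/441 ≈ 6.576 in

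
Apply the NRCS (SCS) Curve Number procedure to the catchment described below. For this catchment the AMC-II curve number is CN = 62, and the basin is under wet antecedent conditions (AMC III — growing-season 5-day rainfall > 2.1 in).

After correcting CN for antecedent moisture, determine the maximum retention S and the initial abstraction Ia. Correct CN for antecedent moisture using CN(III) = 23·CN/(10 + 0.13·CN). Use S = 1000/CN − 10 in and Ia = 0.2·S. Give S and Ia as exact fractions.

S = 1900/713 in ≈ 2.665 in; Ia = 380/713 in ≈ 0.533 in

Adjust CN=62 to AMC III: 23·62/(10 + 0.13·62) → 1426 ÷ (903/50) = 71300/903 ≈ 78.959
S = 1000/(71300/903) − 10 = 1900/713 in ≈ 2.665 in
Ia = 0.2·(1900/713) = 380/713 in ≈ 0.533 in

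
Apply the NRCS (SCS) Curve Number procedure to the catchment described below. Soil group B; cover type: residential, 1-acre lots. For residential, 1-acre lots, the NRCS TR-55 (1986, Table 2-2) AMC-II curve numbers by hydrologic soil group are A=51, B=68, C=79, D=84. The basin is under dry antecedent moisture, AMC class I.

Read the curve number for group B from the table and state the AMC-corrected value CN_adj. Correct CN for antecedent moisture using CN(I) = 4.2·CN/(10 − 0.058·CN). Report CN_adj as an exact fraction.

NRCS table: residential, 1-acre lots, soil group B → CN(II) = 68
CN(I) from CN(II)=68: (4.2·68)/(10 − 0.058·68) = 35700/757 ≈ 47.160

CN_adj = 35700/757 ≈ 47.160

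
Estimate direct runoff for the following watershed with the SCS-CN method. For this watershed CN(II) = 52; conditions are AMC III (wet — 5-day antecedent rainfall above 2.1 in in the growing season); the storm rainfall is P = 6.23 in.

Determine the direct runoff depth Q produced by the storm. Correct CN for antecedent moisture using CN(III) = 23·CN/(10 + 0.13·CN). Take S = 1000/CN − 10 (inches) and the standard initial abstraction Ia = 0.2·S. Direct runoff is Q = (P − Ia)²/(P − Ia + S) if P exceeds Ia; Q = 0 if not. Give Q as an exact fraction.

Q = 26333824729/8440082300 in ≈ 3.120 in

Wet (AMC III): CN(III) = 23·52/(10 + 0.13·52) = 1196/(419/25) = 29900/419 ≈ 71.360
Retention S: 1000/CN − 10 with CN=71.360 → S = 1200/299 ≈ 4.013 in
Ia = 0.2S: 0.2·4.013 = 0.803 in (exactly 240/299)
Excess rainfall: 6.230 − 0.803 = 5.427 in; P > Ia so Q > 0
Q = (162277/29900)²/((162277/29900) + 1200/299) = (26333824729/894010000)/(282277/29900) = 26333824729/8440082300 in ≈ 3.120 in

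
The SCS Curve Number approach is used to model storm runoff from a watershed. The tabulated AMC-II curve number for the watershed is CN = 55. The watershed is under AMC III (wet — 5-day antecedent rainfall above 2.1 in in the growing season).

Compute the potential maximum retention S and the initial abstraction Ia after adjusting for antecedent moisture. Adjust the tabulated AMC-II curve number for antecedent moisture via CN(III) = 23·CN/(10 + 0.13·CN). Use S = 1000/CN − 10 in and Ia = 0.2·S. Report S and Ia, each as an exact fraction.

S = 900/253 in ≈ 3.557 in; Ia = 180/253 in ≈ 0.711 in

CN(III) from CN(II)=55: (23·55)/(10 + 0.13·55) = 25300/343 ≈ 73.761
Max retention: S = 1000/(25300/343) − 10 = 900/253 in (≈ 3.557 in)
Ia = 0.2·(900/253) = 180/253 in ≈ 0.711 in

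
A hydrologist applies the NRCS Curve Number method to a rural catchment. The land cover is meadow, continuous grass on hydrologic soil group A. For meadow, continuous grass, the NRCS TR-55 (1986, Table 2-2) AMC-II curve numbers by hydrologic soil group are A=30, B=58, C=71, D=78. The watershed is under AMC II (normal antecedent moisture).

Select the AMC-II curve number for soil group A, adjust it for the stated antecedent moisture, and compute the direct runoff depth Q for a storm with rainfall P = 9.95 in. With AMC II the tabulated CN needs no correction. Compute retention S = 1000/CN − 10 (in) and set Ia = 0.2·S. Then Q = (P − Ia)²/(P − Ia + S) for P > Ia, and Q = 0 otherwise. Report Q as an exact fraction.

Q = 100489/103020 in ≈ 0.975 in

NRCS table: meadow, continuous grass, soil group A → CN(II) = 30
AMC II — tabulated CN = 30 applies directly.
S = 1000/30 − 10 = 70/3 in ≈ 23.333 in
Ia = 0.2S: 0.2·23.333 = 4.667 in (exactly 14/3)
Excess rainfall: 9.950 − 4.667 = 5.283 in; P > Ia so Q > 0
Q = (317/60)²/((317/60) + 70/3) = (100489/3600)/(1717/60) = 100489/103020 in ≈ 0.975 in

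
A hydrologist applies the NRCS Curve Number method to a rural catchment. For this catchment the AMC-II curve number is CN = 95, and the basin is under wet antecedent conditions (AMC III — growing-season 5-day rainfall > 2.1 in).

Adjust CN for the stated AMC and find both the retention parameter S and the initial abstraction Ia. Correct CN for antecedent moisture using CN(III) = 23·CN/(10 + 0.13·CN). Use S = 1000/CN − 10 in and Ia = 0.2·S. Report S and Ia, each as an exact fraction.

S = 100/437 in ≈ 0.229 in; Ia = 20/437 in ≈ 0.046 in

Adjust CN=95 to AMC III: 23·95/(10 + 0.13·95) → 2185 ÷ (447/20) = 43700/447 ≈ 97.763
S = 1000/(43700/447) − 10 = 100/437 in ≈ 0.229 in
Initial abstraction Ia = S/5 = (100/437)/5 = 20/437 ≈ 0.046 in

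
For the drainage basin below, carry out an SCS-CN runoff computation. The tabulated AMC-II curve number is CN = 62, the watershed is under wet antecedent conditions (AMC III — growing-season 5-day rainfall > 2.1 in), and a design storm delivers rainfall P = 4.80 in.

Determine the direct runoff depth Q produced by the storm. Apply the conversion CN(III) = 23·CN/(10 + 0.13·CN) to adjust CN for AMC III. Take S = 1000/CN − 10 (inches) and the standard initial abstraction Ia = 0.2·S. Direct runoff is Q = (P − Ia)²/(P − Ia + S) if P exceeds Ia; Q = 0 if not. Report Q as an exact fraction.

CN(III) from CN(II)=62: (23·62)/(10 + 0.13·62) = 71300/903 ≈ 78.959
S = 1000/(71300/903) − 10 = 1900/713 in ≈ 2.665 in
Ia = 0.2·(1900/713) = 380/713 in ≈ 0.533 in
Excess rainfall: 4.800 − 0.533 = 4.267 in; P > Ia so Q > 0
Q = (15212/3565)²/((15212/3565) + 1900/713) = (231404944/12709225)/(24712/3565) = 28925618/11012285 in ≈ 2.627 in

Q = 28925618/11012285 in ≈ 2.627 in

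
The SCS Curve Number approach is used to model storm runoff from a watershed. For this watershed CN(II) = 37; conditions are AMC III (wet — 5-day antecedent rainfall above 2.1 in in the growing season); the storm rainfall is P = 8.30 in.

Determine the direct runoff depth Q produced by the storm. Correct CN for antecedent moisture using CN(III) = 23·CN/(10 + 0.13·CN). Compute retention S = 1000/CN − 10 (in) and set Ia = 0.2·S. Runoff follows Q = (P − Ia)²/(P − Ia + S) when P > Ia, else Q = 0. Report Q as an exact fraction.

Adjust CN=37 to AMC III: 23·37/(10 + 0.13·37) → 851 ÷ (1481/100) = 85100/1481 ≈ 57.461
Max retention: S = 1000/(85100/1481) − 10 = 6300/851 in (≈ 7.403 in)
Ia = 0.2S: 0.2·7.403 = 1.481 in (exactly 1260/851)
P − Ia = 8.300 − 1.481 = 58033/8510 ≈ 6.819 in (> 0, runoff occurs)
Q = (58033/8510)²/((58033/8510) + 6300/851) = (3367829089/72420100)/(121033/8510) = 3367829089/1029990830 in ≈ 3.270 in

Q = 3367829089/1029990830 in ≈ 3.270 in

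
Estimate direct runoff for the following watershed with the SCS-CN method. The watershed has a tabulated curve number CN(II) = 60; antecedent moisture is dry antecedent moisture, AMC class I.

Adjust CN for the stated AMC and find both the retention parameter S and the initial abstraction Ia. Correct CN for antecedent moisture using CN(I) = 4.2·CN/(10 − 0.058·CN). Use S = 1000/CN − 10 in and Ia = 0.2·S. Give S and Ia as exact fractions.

S = 1000/63 in ≈ 15.873 in; Ia = 200/63 in ≈ 3.175 in

Dry (AMC I): CN(I) = 4.2·60/(10 − 0.058·60) = 252/(163/25) = 6300/163 ≈ 38.650
S = 1000/(6300/163) − 10 = 1000/63 in ≈ 15.873 in
Ia = 0.2S: 0.2·15.873 = 3.175 in (exactly 200/63)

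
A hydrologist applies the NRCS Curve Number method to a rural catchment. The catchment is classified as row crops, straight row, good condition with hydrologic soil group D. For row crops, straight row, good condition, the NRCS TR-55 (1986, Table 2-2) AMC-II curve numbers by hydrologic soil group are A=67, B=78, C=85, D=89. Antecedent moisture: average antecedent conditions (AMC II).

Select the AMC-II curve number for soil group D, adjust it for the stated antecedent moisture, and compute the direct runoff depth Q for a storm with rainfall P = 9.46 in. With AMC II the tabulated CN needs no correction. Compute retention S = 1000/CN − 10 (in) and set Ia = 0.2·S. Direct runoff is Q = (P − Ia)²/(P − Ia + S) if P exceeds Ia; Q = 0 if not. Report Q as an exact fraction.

Q = 152795819/18810150 in ≈ 8.123 in

NRCS table: row crops, straight row, good condition, soil group D → CN(II) = 89
AMC II — tabulated CN = 89 applies directly.
Retention S: 1000/CN − 10 with CN=89.000 → S = 110/89 ≈ 1.236 in
Ia = 0.2S: 0.2·1.236 = 0.247 in (exactly 22/89)
P − Ia = 9.460 − 0.247 = 40997/4450 ≈ 9.213 in (> 0, runoff occurs)
Q: (40997/4450)² ÷ (46497/4450) = 152795819/18810150 in (≈ 8.123 in)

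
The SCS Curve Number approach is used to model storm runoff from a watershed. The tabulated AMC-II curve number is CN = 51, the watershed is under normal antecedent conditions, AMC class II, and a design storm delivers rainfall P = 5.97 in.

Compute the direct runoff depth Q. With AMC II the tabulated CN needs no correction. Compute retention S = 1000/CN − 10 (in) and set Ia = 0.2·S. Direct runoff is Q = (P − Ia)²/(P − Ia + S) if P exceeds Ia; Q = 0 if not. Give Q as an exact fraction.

Q = 426298609/355199700 in ≈ 1.200 in

AMC II — tabulated CN = 51 applies directly.
S = 1000/51 − 10 = 490/51 in ≈ 9.608 in
Ia = 0.2·(490/51) = 98/51 in ≈ 1.922 in
P − Ia = 5.970 − 1.922 = 20647/5100 ≈ 4.048 in (> 0, runoff occurs)
Q: (20647/5100)² ÷ (69647/5100) = 426298609/355199700 in (≈ 1.200 in)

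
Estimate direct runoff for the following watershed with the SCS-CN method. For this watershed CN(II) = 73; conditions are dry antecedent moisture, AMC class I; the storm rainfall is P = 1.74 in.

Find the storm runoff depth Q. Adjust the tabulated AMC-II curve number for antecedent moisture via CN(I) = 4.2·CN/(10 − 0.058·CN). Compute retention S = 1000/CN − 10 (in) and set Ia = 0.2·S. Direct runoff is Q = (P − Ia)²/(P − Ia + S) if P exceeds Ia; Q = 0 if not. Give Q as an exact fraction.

Adjust CN=73 to AMC I: 4.2·73/(10 − 0.058·73) → (1533/5) ÷ (2883/500) = 51100/961 ≈ 53.174
Retention S: 1000/CN − 10 with CN=53.174 → S = 4500/511 ≈ 8.806 in
Ia = 0.2·(4500/511) = 900/511 in ≈ 1.761 in
P = 1.740 ≤ Ia = 1.761 in: entire storm abstracted, Q = 0.

Q = 0 in ≈ 0.000 in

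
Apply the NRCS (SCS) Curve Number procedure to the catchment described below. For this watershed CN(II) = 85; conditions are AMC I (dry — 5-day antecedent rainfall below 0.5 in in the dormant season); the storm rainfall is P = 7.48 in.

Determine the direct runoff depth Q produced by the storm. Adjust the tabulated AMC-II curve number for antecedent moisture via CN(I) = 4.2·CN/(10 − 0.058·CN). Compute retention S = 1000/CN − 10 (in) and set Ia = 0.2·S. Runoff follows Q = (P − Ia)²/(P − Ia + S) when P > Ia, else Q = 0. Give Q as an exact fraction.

Q = 390181009/95952675 in ≈ 4.066 in

CN(I) from CN(II)=85: (4.2·85)/(10 − 0.058·85) = 11900/169 ≈ 70.414
S = 1000/(11900/169) − 10 = 500/119 in ≈ 4.202 in
Ia = 0.2S: 0.2·4.202 = 0.840 in (exactly 100/119)
P − Ia = 7.480 − 0.840 = 19753/2975 ≈ 6.640 in (> 0, runoff occurs)
Q: (19753/2975)² ÷ (32253/2975) = 390181009/95952675 in (≈ 4.066 in)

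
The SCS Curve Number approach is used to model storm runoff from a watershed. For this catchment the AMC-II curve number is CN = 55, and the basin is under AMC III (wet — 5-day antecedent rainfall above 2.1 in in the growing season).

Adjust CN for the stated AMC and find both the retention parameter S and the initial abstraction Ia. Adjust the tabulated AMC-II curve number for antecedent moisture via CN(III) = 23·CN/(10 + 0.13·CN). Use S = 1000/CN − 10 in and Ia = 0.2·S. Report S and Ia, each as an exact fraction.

S = 900/253 in ≈ 3.557 in; Ia = 180/253 in ≈ 0.711 in

Wet (AMC III): CN(III) = 23·55/(10 + 0.13·55) = 1265/(343/20) = 25300/343 ≈ 73.761
Retention S: 1000/CN − 10 with CN=73.761 → S = 900/253 ≈ 3.557 in
Initial abstraction Ia = S/5 = (900/253)/5 = 180/253 ≈ 0.711 in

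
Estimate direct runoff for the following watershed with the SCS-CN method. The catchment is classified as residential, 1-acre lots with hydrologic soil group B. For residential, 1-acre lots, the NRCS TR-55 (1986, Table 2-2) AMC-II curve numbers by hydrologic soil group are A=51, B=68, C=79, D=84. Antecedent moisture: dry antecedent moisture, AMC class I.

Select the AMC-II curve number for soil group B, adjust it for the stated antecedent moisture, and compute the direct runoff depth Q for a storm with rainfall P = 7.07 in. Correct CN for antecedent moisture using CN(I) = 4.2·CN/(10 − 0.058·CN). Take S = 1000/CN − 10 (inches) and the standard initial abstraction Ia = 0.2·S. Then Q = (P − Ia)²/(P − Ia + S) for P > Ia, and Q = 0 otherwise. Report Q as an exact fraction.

NRCS table: residential, 1-acre lots, soil group B → CN(II) = 68
Adjust CN=68 to AMC I: 4.2·68/(10 − 0.058·68) → (1428/5) ÷ (757/125) = 35700/757 ≈ 47.160
Max retention: S = 1000/(35700/757) − 10 = 4000/357 in (≈ 11.204 in)
Initial abstraction Ia = S/5 = (4000/357)/5 = 800/357 ≈ 2.241 in
Since P=7.070 > Ia=2.241: effective rainfall P−Ia = 172399/35700 in
Runoff Q = (P−Ia)²/(P−Ia+S) = (4.829)²/(4.829+11.204) = 29721415201/20434644300 ≈ 1.454 in

Q = 29721415201/20434644300 in ≈ 1.454 in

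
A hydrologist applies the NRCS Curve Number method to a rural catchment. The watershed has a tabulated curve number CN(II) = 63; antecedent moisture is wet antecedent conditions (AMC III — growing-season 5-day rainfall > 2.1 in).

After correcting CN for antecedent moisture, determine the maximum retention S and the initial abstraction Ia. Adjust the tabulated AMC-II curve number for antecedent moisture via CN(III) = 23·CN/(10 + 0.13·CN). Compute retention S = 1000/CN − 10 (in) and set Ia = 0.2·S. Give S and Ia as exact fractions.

S = 3700/1449 in ≈ 2.553 in; Ia = 740/1449 in ≈ 0.511 in

Wet (AMC III): CN(III) = 23·63/(10 + 0.13·63) = 1449/(1819/100) = 144900/1819 ≈ 79.659
Retention S: 1000/CN − 10 with CN=79.659 → S = 3700/1449 ≈ 2.553 in
Initial abstraction Ia = S/5 = (3700/1449)/5 = 740/1449 ≈ 0.511 in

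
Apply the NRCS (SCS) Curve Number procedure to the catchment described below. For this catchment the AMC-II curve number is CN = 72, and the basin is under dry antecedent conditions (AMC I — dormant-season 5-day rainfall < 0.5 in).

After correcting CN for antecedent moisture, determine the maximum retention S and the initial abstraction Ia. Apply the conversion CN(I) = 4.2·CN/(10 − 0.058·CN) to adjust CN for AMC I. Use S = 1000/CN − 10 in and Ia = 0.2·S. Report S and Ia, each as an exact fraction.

S = 250/27 in ≈ 9.259 in; Ia = 50/27 in ≈ 1.852 in

Dry (AMC I): CN(I) = 4.2·72/(10 − 0.058·72) = (1512/5)/(728/125) = 675/13 ≈ 51.923
S = 1000/(675/13) − 10 = 250/27 in ≈ 9.259 in
Ia = 0.2S: 0.2·9.259 = 1.852 in (exactly 50/27)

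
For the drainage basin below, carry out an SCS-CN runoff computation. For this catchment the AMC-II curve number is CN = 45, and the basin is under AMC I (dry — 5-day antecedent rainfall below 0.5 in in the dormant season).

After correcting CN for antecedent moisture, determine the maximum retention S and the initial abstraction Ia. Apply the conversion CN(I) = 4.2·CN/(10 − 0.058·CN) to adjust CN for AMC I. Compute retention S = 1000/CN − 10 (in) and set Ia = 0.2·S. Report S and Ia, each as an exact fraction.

S = 5500/189 in ≈ 29.101 in; Ia = 1100/189 in ≈ 5.820 in

CN(I) from CN(II)=45: (4.2·45)/(10 − 0.058·45) = 18900/739 ≈ 25.575
Retention S: 1000/CN − 10 with CN=25.575 → S = 5500/189 ≈ 29.101 in
Ia = 0.2·(5500/189) = 1100/189 in ≈ 5.820 in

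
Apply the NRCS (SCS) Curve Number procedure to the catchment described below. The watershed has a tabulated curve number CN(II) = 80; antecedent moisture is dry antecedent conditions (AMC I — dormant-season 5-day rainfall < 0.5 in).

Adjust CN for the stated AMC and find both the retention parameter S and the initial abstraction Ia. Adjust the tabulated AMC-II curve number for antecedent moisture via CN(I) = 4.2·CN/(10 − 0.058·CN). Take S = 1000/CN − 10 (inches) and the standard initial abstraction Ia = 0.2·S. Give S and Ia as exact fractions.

Adjust CN=80 to AMC I: 4.2·80/(10 − 0.058·80) → 336 ÷ (134/25) = 4200/67 ≈ 62.687
Retention S: 1000/CN − 10 with CN=62.687 → S = 125/21 ≈ 5.952 in
Ia = 0.2S: 0.2·5.952 = 1.190 in (exactly 25/21)

S = 125/21 in ≈ 5.952 in; Ia = 25/21 in ≈ 1.190 in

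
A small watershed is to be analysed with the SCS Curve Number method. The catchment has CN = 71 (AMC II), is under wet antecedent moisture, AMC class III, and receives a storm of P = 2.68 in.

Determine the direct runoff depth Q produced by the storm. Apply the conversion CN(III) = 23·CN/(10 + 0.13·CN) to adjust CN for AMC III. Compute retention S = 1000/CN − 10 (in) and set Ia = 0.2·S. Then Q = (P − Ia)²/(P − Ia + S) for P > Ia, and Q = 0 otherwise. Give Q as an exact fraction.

Q = 9008097921/6834554075 in ≈ 1.318 in

CN(III) from CN(II)=71: (23·71)/(10 + 0.13·71) = 163300/1923 ≈ 84.919
Retention S: 1000/CN − 10 with CN=84.919 → S = 2900/1633 ≈ 1.776 in
Ia = 0.2·(2900/1633) = 580/1633 in ≈ 0.355 in
Since P=2.680 > Ia=0.355: effective rainfall P−Ia = 94911/40825 in
Q: (94911/40825)² ÷ (167411/40825) = 9008097921/6834554075 in (≈ 1.318 in)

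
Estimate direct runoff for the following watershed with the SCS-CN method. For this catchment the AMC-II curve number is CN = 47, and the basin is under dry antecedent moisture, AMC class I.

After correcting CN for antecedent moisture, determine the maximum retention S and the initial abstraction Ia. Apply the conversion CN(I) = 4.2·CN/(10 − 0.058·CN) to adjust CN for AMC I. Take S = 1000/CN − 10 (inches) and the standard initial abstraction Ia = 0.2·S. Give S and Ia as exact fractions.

S = 26500/987 in ≈ 26.849 in; Ia = 5300/987 in ≈ 5.370 in

Dry (AMC I): CN(I) = 4.2·47/(10 − 0.058·47) = (987/5)/(3637/500) = 98700/3637 ≈ 27.138
Max retention: S = 1000/(98700/3637) − 10 = 26500/987 in (≈ 26.849 in)
Ia = 0.2S: 0.2·26.849 = 5.370 in (exactly 5300/987)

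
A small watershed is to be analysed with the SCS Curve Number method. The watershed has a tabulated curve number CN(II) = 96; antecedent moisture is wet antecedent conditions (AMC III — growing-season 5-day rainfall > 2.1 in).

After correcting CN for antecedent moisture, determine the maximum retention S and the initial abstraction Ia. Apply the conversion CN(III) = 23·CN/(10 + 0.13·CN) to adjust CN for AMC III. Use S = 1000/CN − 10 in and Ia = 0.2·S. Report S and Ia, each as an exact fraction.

S = 25/138 in ≈ 0.181 in; Ia = 5/138 in ≈ 0.036 in

Adjust CN=96 to AMC III: 23·96/(10 + 0.13·96) → 2208 ÷ (562/25) = 27600/281 ≈ 98.221
Max retention: S = 1000/(27600/281) − 10 = 25/138 in (≈ 0.181 in)
Ia = 0.2S: 0.2·0.181 = 0.036 in (exactly 5/138)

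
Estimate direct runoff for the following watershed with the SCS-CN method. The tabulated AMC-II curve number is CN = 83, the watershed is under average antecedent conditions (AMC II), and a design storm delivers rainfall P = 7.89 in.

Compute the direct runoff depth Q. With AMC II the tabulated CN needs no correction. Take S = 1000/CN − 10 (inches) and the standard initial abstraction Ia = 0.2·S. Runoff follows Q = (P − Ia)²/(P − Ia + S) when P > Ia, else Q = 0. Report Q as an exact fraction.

Average conditions: CN = 83 (no AMC adjustment).
Max retention: S = 1000/83 − 10 = 170/83 in (≈ 2.048 in)
Ia = 0.2·(170/83) = 34/83 in ≈ 0.410 in
P − Ia = 7.890 − 0.410 = 62087/8300 ≈ 7.480 in (> 0, runoff occurs)
Runoff Q = (P−Ia)²/(P−Ia+S) = (7.480)²/(7.480+2.048) = 3854795569/656422100 ≈ 5.872 in

Q = 3854795569/656422100 in ≈ 5.872 in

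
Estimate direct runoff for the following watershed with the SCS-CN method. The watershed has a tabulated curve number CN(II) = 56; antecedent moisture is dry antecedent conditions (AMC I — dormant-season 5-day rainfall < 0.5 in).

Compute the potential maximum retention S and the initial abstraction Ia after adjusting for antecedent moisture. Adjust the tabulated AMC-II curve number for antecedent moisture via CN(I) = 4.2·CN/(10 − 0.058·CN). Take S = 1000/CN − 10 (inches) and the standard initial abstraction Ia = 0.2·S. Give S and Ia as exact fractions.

Dry (AMC I): CN(I) = 4.2·56/(10 − 0.058·56) = (1176/5)/(844/125) = 7350/211 ≈ 34.834
S = 1000/(7350/211) − 10 = 2750/147 in ≈ 18.707 in
Ia = 0.2S: 0.2·18.707 = 3.741 in (exactly 550/147)

S = 2750/147 in ≈ 18.707 in; Ia = 550/147 in ≈ 3.741 in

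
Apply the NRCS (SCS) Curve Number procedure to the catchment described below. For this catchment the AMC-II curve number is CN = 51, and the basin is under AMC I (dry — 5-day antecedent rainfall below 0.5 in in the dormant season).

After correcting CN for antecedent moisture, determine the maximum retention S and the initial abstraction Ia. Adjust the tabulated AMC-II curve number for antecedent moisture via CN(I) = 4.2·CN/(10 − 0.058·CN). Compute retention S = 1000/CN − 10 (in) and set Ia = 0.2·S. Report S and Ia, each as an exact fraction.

S = 3500/153 in ≈ 22.876 in; Ia = 700/153 in ≈ 4.575 in

Dry (AMC I): CN(I) = 4.2·51/(10 − 0.058·51) = (1071/5)/(3521/500) = 15300/503 ≈ 30.417
Max retention: S = 1000/(15300/503) − 10 = 3500/153 in (≈ 22.876 in)
Initial abstraction Ia = S/5 = (3500/153)/5 = 700/153 ≈ 4.575 in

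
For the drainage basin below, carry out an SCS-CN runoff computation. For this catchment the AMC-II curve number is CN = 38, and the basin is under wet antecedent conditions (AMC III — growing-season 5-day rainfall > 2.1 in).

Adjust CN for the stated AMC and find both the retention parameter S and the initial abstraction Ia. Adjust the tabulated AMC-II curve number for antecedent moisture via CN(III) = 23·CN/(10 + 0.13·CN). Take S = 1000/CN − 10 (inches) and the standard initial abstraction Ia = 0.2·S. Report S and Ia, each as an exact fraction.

S = 3100/437 in ≈ 7.094 in; Ia = 620/437 in ≈ 1.419 in

Adjust CN=38 to AMC III: 23·38/(10 + 0.13·38) → 874 ÷ (747/50) = 43700/747 ≈ 58.501
Max retention: S = 1000/(43700/747) − 10 = 3100/437 in (≈ 7.094 in)
Ia = 0.2S: 0.2·7.094 = 1.419 in (exactly 620/437)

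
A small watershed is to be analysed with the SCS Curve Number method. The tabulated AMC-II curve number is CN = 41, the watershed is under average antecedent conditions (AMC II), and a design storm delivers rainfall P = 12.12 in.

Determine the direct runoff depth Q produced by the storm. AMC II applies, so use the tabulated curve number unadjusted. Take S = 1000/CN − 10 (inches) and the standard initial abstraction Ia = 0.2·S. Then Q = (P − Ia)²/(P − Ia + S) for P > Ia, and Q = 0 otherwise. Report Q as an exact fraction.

CN(II) = 41; AMC II needs no correction.
Retention S: 1000/CN − 10 with CN=41.000 → S = 590/41 ≈ 14.390 in
Initial abstraction Ia = S/5 = (590/41)/5 = 118/41 ≈ 2.878 in
P − Ia = 12.120 − 2.878 = 9473/1025 ≈ 9.242 in (> 0, runoff occurs)
Q: (9473/1025)² ÷ (24223/1025) = 89737729/24828575 in (≈ 3.614 in)

Q = 89737729/24828575 in ≈ 3.614 in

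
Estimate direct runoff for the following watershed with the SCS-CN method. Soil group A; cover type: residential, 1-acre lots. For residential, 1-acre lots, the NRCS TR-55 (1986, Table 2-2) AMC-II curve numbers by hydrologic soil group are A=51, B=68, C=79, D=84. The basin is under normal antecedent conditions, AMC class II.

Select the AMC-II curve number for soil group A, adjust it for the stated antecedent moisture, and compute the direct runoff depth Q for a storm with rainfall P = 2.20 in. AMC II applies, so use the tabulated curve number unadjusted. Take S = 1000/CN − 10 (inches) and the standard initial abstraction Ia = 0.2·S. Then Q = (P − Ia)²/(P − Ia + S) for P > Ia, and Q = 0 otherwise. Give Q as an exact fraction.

NRCS table: residential, 1-acre lots, soil group A → CN(II) = 51
AMC II — tabulated CN = 51 applies directly.
Max retention: S = 1000/51 − 10 = 490/51 in (≈ 9.608 in)
Ia = 0.2S: 0.2·9.608 = 1.922 in (exactly 98/51)
P − Ia = 2.200 − 1.922 = 71/255 ≈ 0.278 in (> 0, runoff occurs)
Q = (71/255)²/((71/255) + 490/51) = (5041/65025)/(2521/255) = 5041/642855 in ≈ 0.008 in

Q = 5041/642855 in ≈ 0.008 in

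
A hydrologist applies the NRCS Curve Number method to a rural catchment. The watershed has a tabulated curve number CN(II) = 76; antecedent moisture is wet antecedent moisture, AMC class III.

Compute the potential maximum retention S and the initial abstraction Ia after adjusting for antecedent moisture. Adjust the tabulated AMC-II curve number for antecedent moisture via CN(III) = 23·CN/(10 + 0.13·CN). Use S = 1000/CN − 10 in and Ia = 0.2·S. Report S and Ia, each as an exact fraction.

Wet (AMC III): CN(III) = 23·76/(10 + 0.13·76) = 1748/(497/25) = 43700/497 ≈ 87.928
Max retention: S = 1000/(43700/497) − 10 = 600/437 in (≈ 1.373 in)
Ia = 0.2·(600/437) = 120/437 in ≈ 0.275 in

S = 600/437 in ≈ 1.373 in; Ia = 120/437 in ≈ 0.275 in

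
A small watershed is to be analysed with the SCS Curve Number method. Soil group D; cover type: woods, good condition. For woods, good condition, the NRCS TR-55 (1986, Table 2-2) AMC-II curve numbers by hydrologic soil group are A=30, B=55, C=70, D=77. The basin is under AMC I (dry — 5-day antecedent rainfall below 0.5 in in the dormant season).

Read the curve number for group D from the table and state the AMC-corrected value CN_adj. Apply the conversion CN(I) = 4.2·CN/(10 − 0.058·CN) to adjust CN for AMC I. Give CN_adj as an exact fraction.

NRCS table: woods, good condition, soil group D → CN(II) = 77
Dry (AMC I): CN(I) = 4.2·77/(10 − 0.058·77) = (1617/5)/(2767/500) = 161700/2767 ≈ 58.439

CN_adj = 161700/2767 ≈ 58.439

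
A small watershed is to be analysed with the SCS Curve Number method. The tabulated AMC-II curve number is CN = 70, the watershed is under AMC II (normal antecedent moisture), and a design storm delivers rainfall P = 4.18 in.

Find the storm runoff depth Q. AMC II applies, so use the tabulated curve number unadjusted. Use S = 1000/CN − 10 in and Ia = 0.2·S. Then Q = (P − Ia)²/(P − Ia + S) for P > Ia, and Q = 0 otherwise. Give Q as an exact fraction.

AMC II — tabulated CN = 70 applies directly.
Retention S: 1000/CN − 10 with CN=70.000 → S = 30/7 ≈ 4.286 in
Ia = 0.2·(30/7) = 6/7 in ≈ 0.857 in
Since P=4.180 > Ia=0.857: effective rainfall P−Ia = 1163/350 in
Runoff Q = (P−Ia)²/(P−Ia+S) = (3.323)²/(3.323+4.286) = 1352569/932050 ≈ 1.451 in

Q = 1352569/932050 in ≈ 1.451 in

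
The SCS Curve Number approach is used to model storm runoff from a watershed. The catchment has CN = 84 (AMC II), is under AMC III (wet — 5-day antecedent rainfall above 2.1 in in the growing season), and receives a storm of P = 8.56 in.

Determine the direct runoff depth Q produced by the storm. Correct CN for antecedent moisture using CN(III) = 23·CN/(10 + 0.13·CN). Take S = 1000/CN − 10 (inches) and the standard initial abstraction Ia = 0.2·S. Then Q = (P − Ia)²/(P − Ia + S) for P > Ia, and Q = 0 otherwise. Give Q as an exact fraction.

Q = 5137127522/672348075 in ≈ 7.641 in

Wet (AMC III): CN(III) = 23·84/(10 + 0.13·84) = 1932/(523/25) = 48300/523 ≈ 92.352
S = 1000/(48300/523) − 10 = 400/483 in ≈ 0.828 in
Ia = 0.2·(400/483) = 80/483 in ≈ 0.166 in
Since P=8.560 > Ia=0.166: effective rainfall P−Ia = 101362/12075 in
Q = (101362/12075)²/((101362/12075) + 400/483) = (10274255044/145805625)/(111362/12075) = 5137127522/672348075 in ≈ 7.641 in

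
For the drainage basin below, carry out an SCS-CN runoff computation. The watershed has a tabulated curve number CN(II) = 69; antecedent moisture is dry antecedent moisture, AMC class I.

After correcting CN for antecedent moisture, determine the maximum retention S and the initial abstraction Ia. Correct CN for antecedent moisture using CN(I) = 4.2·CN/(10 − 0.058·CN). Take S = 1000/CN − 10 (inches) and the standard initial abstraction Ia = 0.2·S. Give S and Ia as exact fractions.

Adjust CN=69 to AMC I: 4.2·69/(10 − 0.058·69) → (1449/5) ÷ (2999/500) = 144900/2999 ≈ 48.316
Retention S: 1000/CN − 10 with CN=48.316 → S = 15500/1449 ≈ 10.697 in
Initial abstraction Ia = S/5 = (15500/1449)/5 = 3100/1449 ≈ 2.139 in

S = 15500/1449 in ≈ 10.697 in; Ia = 3100/1449 in ≈ 2.139 in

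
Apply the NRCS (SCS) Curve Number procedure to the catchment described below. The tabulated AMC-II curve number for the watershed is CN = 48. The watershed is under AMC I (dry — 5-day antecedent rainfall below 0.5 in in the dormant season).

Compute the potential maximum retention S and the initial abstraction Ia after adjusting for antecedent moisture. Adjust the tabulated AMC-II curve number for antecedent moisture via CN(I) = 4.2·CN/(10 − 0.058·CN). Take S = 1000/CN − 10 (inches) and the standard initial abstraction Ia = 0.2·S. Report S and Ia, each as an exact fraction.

S = 1625/63 in ≈ 25.794 in; Ia = 325/63 in ≈ 5.159 in

Dry (AMC I): CN(I) = 4.2·48/(10 − 0.058·48) = (1008/5)/(902/125) = 12600/451 ≈ 27.938
S = 1000/(12600/451) − 10 = 1625/63 in ≈ 25.794 in
Initial abstraction Ia = S/5 = (1625/63)/5 = 325/63 ≈ 5.159 in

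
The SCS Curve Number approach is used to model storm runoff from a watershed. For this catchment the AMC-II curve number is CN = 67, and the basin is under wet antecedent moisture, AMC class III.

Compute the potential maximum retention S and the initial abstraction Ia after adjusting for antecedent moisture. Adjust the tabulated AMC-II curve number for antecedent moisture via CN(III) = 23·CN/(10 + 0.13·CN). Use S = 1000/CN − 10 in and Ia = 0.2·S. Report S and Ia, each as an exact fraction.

S = 3300/1541 in ≈ 2.141 in; Ia = 660/1541 in ≈ 0.428 in

Adjust CN=67 to AMC III: 23·67/(10 + 0.13·67) → 1541 ÷ (1871/100) = 154100/1871 ≈ 82.362
Max retention: S = 1000/(154100/1871) − 10 = 3300/1541 in (≈ 2.141 in)
Initial abstraction Ia = S/5 = (3300/1541)/5 = 660/1541 ≈ 0.428 in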